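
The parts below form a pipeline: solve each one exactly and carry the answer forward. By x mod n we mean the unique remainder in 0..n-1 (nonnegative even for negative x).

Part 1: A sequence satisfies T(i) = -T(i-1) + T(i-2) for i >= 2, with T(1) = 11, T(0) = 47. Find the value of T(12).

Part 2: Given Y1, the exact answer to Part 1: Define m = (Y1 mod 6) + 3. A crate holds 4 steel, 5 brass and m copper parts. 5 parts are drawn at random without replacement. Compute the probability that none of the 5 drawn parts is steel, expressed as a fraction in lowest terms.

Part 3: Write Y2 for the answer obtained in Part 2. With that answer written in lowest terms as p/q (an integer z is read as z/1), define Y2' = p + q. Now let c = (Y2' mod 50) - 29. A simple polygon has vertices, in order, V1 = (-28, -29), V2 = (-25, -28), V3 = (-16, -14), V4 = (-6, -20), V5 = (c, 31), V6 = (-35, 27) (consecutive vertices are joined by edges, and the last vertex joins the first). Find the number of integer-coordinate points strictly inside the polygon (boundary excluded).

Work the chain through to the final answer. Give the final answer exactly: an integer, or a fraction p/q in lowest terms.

911

Part 1: T(2) = -1*(11) + 1*(47) = 36; iterating: T(2)=36, T(3)=-25, T(4)=61, T(5)=-86, T(6)=147, T(7)=-233, T(8)=380, T(9)=-613, T(10)=993, T(11)=-1606, T(12)=2599; answer 2599
Part 2: Y1 = 2599; m = 4; total draws C(13,5) = 1287; favorable C(9,5) = 126; P = 14/143; answer 14/143
Part 3: Y2 = 14/143; threaded value p + q = 157; c = -22; cross terms: (-28*-28 - -25*-29)=59, (-25*-14 - -16*-28)=-98, (-16*-20 - -6*-14)=236, (-6*31 - -22*-20)=-626, (-22*27 - -35*31)=491, (-35*-29 - -28*27)=1771; twice the area = |1833| = 1833; area = 1833/2; boundary points = 1 + 1 + 2 + 1 + 1 + 7 = 13; strictly interior points = area - boundary/2 + 1 = 911; answer 911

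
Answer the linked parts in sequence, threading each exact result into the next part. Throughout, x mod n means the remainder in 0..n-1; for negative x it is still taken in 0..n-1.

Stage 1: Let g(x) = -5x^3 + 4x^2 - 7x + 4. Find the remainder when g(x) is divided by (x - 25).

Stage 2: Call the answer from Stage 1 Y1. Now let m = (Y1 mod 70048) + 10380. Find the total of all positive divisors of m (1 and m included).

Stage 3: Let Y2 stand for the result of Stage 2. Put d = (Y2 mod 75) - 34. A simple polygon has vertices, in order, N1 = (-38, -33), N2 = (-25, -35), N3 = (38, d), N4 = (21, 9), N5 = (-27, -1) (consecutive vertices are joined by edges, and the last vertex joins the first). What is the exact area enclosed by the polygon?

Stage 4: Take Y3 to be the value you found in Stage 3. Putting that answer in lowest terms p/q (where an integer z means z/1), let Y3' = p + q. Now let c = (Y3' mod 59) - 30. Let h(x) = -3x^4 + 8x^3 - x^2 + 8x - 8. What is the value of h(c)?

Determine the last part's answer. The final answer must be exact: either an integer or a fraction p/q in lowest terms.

Stage 1: remainder = value at the root: -5*(25)^3 + 4*(25)^2 - 7*(25)^1 + 4 = (-78125) + (2500) + (-175) + (4) = -75796; answer -75796
Stage 2: Y1 = -75796; m = 74680; 74680 = 2^3 * 5 * 1867; sigma = (1 + 2 + 4 + 8) * (1 + 5) * (1 + 1867) = 15 * 6 * 1868 = 168120; answer 168120
Stage 3: Y2 = 168120; d = 11; cross terms: (-38*-35 - -25*-33)=505, (-25*11 - 38*-35)=1055, (38*9 - 21*11)=111, (21*-1 - -27*9)=222, (-27*-33 - -38*-1)=853; twice the area = |2746| = 2746; area = 1373; answer 1373
Stage 4: Y3 = 1373; threaded value p + q = 1374; c = -13; -3*(-13)^4 + 8*(-13)^3 - 1*(-13)^2 + 8*(-13)^1 - 8 = (-85683) + (-17576) + (-169) + (-104) + (-8) = -103540; answer -103540

-103540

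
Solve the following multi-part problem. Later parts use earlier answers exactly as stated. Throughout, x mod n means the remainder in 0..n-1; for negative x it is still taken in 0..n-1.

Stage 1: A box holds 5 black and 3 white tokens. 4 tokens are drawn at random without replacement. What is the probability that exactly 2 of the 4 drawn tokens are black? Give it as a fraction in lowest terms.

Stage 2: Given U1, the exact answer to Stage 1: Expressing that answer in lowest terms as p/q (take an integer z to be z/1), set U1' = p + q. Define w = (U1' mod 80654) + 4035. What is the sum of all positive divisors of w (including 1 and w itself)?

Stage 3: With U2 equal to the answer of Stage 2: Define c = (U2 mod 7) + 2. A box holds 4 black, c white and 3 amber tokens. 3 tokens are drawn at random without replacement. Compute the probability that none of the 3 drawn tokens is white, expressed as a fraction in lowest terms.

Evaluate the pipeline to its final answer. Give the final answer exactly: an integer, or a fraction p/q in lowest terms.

7/33

Stage 1: total draws C(8,4) = 70; favorable C(5,2)*C(3,2) = 30; P = 3/7; answer 3/7
Stage 2: U1 = 3/7; threaded value p + q = 10; w = 4045; 4045 = 5 * 809; sigma = (1 + 5) * (1 + 809) = 6 * 810 = 4860; answer 4860
Stage 3: U2 = 4860; c = 4; total draws C(11,3) = 165; favorable C(7,3) = 35; P = 7/33; answer 7/33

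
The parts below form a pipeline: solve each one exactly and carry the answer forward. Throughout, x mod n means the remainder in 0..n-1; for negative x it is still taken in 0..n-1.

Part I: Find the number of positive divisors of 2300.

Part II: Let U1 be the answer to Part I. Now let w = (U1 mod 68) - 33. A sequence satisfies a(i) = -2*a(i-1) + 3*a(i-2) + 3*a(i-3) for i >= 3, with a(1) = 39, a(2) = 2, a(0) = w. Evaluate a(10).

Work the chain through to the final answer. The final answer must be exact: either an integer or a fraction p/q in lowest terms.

-21460

Part I: 2300 = 2^2 * 5^2 * 23; number of divisors = (2+1) * (2+1) * (1+1) = 18; answer 18
Part II: U1 = 18; w = -15; a(3) = -2*(2) + 3*(39) + 3*(-15) = 68; iterating: a(3)=68, a(4)=-13, a(5)=236, a(6)=-307, a(7)=1283, a(8)=-2779, a(9)=8486, a(10)=-21460; answer -21460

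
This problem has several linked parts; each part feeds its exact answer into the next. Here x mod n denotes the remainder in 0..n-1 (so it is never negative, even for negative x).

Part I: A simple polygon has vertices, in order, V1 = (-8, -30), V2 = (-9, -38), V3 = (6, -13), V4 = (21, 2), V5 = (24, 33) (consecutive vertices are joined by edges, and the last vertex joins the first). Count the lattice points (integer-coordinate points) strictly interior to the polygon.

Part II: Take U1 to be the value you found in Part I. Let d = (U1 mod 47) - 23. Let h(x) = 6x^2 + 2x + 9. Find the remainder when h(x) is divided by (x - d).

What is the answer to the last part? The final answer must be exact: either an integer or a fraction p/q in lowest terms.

Part I: cross terms: (-8*-38 - -9*-30)=34, (-9*-13 - 6*-38)=345, (6*2 - 21*-13)=285, (21*33 - 24*2)=645, (24*-30 - -8*33)=-456; twice the area = |853| = 853; area = 853/2; boundary points = 1 + 5 + 15 + 1 + 1 = 23; strictly interior points = area - boundary/2 + 1 = 416; answer 416
Part II: U1 = 416; d = 17; remainder = value at the root: 6*(17)^2 + 2*(17)^1 + 9 = (1734) + (34) + (9) = 1777; answer 1777

1777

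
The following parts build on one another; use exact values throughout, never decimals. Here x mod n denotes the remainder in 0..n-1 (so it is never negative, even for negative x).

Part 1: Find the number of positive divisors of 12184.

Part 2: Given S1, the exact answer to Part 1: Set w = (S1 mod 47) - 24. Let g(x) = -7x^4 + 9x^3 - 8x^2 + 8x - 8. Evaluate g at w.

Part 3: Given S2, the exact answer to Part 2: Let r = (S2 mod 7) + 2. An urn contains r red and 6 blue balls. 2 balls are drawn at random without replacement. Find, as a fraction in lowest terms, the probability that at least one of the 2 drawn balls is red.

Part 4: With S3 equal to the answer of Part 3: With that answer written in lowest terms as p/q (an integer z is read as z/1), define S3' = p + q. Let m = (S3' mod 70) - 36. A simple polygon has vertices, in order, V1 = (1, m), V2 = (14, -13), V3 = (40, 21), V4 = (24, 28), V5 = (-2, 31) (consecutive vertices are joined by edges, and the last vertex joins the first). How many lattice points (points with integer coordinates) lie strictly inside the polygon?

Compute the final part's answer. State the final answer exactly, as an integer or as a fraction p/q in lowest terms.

1003

Part 1: 12184 = 2^3 * 1523; number of divisors = (3+1) * (1+1) = 8; answer 8
Part 2: S1 = 8; w = -16; -7*(-16)^4 + 9*(-16)^3 - 8*(-16)^2 + 8*(-16)^1 - 8 = (-458752) + (-36864) + (-2048) + (-128) + (-8) = -497800; answer -497800
Part 3: S2 = -497800; r = 7; total draws C(13,2) = 78; complement C(6,2) = 15; favorable 78 - 15 = 63; P = 21/26; answer 21/26
Part 4: S3 = 21/26; threaded value p + q = 47; m = 11; cross terms: (1*-13 - 14*11)=-167, (14*21 - 40*-13)=814, (40*28 - 24*21)=616, (24*31 - -2*28)=800, (-2*11 - 1*31)=-53; twice the area = |2010| = 2010; area = 1005; boundary points = 1 + 2 + 1 + 1 + 1 = 6; strictly interior points = area - boundary/2 + 1 = 1003; answer 1003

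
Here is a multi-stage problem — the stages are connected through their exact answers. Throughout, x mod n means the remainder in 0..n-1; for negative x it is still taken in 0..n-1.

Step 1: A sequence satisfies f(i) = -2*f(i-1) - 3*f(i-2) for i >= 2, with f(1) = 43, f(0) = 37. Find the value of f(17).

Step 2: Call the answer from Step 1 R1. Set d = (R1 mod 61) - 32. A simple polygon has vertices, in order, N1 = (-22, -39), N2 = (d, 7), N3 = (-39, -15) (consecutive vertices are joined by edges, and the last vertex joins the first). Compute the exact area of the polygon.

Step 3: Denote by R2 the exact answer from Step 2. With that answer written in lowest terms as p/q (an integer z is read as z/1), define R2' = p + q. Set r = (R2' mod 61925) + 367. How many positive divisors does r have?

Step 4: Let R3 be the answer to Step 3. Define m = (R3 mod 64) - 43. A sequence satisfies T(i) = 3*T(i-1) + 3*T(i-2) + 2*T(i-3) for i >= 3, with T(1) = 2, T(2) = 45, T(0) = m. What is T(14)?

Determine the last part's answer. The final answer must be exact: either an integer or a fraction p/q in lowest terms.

303134493

Step 1: f(2) = -2*(43) - 3*(37) = -197; iterating: f(2)=-197, f(3)=265, f(4)=61, f(5)=-917, f(6)=1651, f(7)=-551, f(8)=-3851, f(9)=9355, f(10)=-7157, f(11)=-13751, f(12)=48973, f(13)=-56693, f(14)=-33533, f(15)=237145, f(16)=-373691, f(17)=35947; answer 35947
Step 2: R1 = 35947; d = -14; cross terms: (-22*7 - -14*-39)=-700, (-14*-15 - -39*7)=483, (-39*-39 - -22*-15)=1191; twice the area = |974| = 974; area = 487; answer 487
Step 3: R2 = 487; threaded value p + q = 488; r = 855; 855 = 3^2 * 5 * 19; number of divisors = (2+1) * (1+1) * (1+1) = 12; answer 12
Step 4: R3 = 12; m = -31; T(3) = 3*(45) + 3*(2) + 2*(-31) = 79; iterating: T(3)=79, T(4)=376, T(5)=1455, T(6)=5651, T(7)=22070, T(8)=86073, T(9)=335731, T(10)=1309552, T(11)=5107995, T(12)=19924103, T(13)=77715398, T(14)=303134493; answer 303134493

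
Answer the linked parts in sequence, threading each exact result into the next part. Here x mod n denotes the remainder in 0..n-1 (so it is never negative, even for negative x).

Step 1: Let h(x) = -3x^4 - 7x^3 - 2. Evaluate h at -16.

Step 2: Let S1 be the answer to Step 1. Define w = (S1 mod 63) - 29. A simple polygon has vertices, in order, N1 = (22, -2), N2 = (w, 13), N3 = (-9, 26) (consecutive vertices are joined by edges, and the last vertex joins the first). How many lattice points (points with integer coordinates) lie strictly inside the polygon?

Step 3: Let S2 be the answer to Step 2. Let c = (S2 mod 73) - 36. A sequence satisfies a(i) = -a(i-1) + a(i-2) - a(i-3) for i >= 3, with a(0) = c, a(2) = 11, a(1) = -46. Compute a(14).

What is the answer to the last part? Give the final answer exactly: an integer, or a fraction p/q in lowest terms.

52537

Step 1: -3*(-16)^4 - 7*(-16)^3 - 2 = (-196608) + (28672) + (-2) = -167938; answer -167938
Step 2: S1 = -167938; w = -9; cross terms: (22*13 - -9*-2)=268, (-9*26 - -9*13)=-117, (-9*-2 - 22*26)=-554; twice the area = |-403| = 403; area = 403/2; boundary points = 1 + 13 + 1 = 15; strictly interior points = area - boundary/2 + 1 = 195; answer 195
Step 3: S2 = 195; c = 13; a(3) = -1*(11) + 1*(-46) - 1*(13) = -70; iterating: a(3)=-70, a(4)=127, a(5)=-208, a(6)=405, a(7)=-740, a(8)=1353, a(9)=-2498, a(10)=4591, a(11)=-8442, a(12)=15531, a(13)=-28564, a(14)=52537; answer 52537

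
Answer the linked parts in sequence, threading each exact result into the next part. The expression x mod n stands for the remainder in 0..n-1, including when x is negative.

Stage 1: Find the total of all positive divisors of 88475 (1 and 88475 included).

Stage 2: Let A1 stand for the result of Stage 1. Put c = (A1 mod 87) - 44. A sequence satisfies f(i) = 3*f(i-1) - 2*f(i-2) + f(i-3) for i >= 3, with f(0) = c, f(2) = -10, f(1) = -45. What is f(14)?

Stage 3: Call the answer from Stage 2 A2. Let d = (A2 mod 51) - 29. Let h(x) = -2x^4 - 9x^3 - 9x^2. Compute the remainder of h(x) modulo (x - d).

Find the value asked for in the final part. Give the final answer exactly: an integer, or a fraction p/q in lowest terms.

-325622

Stage 1: 88475 = 5^2 * 3539; sigma = (1 + 5 + 25) * (1 + 3539) = 31 * 3540 = 109740; answer 109740
Stage 2: A1 = 109740; c = -11; f(3) = 3*(-10) - 2*(-45) + 1*(-11) = 49; iterating: f(3)=49, f(4)=122, f(5)=258, f(6)=579, f(7)=1343, f(8)=3129, f(9)=7280, f(10)=16925, f(11)=39344, f(12)=91462, f(13)=212623, f(14)=494289; answer 494289
Stage 3: A2 = 494289; d = 19; remainder = value at the root: -2*(19)^4 - 9*(19)^3 - 9*(19)^2 = (-260642) + (-61731) + (-3249) = -325622; answer -325622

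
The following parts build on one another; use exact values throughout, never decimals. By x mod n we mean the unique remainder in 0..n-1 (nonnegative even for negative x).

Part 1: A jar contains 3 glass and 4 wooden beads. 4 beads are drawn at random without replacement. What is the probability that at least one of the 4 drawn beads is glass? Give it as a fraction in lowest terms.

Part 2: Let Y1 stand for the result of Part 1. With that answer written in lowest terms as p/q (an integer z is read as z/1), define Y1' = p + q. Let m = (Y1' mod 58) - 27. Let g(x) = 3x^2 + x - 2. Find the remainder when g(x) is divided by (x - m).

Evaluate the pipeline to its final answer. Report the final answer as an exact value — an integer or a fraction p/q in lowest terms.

Part 1: total draws C(7,4) = 35; complement C(4,4) = 1; favorable 35 - 1 = 34; P = 34/35; answer 34/35
Part 2: Y1 = 34/35; threaded value p + q = 69; m = -16; remainder = value at the root: 3*(-16)^2 + 1*(-16)^1 - 2 = (768) + (-16) + (-2) = 750; answer 750

750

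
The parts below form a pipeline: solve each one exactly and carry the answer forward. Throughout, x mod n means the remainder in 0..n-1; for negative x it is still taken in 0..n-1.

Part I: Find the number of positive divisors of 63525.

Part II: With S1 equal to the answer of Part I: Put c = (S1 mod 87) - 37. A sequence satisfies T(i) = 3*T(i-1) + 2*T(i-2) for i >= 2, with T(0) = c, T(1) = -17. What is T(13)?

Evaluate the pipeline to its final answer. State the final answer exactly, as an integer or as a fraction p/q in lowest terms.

Part I: 63525 = 3 * 5^2 * 7 * 11^2; number of divisors = (1+1) * (2+1) * (1+1) * (2+1) = 36; answer 36
Part II: S1 = 36; c = -1; T(2) = 3*(-17) + 2*(-1) = -53; iterating: T(2)=-53, T(3)=-193, T(4)=-685, T(5)=-2441, T(6)=-8693, T(7)=-30961, T(8)=-110269, T(9)=-392729, T(10)=-1398725, T(11)=-4981633, T(12)=-17742349, T(13)=-63190313; answer -63190313

-63190313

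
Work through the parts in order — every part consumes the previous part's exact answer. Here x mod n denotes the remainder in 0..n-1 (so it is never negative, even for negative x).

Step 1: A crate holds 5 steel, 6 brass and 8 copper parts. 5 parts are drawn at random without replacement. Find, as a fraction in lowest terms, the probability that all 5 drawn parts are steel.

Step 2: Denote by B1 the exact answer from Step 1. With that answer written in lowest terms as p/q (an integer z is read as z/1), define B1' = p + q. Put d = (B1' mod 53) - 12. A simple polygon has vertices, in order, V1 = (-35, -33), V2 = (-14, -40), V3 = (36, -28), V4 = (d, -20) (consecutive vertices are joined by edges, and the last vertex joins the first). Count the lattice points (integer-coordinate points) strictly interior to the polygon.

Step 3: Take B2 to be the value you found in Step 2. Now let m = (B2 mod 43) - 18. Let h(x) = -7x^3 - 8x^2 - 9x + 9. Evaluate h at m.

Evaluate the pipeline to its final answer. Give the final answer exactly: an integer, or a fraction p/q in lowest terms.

Step 1: total draws C(19,5) = 11628; favorable C(5,5) = 1; P = 1/11628; answer 1/11628
Step 2: B1 = 1/11628; threaded value p + q = 11629; d = 10; cross terms: (-35*-40 - -14*-33)=938, (-14*-28 - 36*-40)=1832, (36*-20 - 10*-28)=-440, (10*-33 - -35*-20)=-1030; twice the area = |1300| = 1300; area = 650; boundary points = 7 + 2 + 2 + 1 = 12; strictly interior points = area - boundary/2 + 1 = 645; answer 645
Step 3: B2 = 645; m = -18; -7*(-18)^3 - 8*(-18)^2 - 9*(-18)^1 + 9 = (40824) + (-2592) + (162) + (9) = 38403; answer 38403

38403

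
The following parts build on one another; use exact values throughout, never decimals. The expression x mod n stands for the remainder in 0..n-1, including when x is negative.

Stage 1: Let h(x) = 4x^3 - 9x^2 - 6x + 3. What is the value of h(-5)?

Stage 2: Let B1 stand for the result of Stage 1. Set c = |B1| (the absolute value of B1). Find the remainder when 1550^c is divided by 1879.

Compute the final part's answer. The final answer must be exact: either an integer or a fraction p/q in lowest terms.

Stage 1: 4*(-5)^3 - 9*(-5)^2 - 6*(-5)^1 + 3 = (-500) + (-225) + (30) + (3) = -692; answer -692
Stage 2: B1 = -692; c = 692; squarings mod 1879: 1550^1=1550, 1550^2=1138, 1550^4=413, 1550^8=1459, 1550^16=1653, 1550^32=343, 1550^64=1151, 1550^128=106, 1550^256=1841, 1550^512=1444; 1550^692 = 1550^4 * 1550^16 * 1550^32 * 1550^128 * 1550^512 = 175 (mod 1879); answer 175

175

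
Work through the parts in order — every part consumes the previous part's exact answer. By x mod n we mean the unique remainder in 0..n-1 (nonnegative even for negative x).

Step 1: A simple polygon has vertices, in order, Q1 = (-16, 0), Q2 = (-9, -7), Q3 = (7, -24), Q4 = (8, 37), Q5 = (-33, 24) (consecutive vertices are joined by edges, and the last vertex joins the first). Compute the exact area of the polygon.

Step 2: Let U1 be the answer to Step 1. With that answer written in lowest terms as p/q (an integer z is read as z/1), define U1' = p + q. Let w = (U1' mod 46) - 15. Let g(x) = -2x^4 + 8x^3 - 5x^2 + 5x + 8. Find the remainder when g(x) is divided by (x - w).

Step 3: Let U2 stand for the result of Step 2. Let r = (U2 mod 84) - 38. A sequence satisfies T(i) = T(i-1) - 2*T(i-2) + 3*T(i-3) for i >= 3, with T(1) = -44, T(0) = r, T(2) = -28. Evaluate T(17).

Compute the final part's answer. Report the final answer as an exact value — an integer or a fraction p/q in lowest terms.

Step 1: cross terms: (-16*-7 - -9*0)=112, (-9*-24 - 7*-7)=265, (7*37 - 8*-24)=451, (8*24 - -33*37)=1413, (-33*0 - -16*24)=384; twice the area = |2625| = 2625; area = 2625/2; answer 2625/2
Step 2: U1 = 2625/2; threaded value p + q = 2627; w = -10; remainder = value at the root: -2*(-10)^4 + 8*(-10)^3 - 5*(-10)^2 + 5*(-10)^1 + 8 = (-20000) + (-8000) + (-500) + (-50) + (8) = -28542; answer -28542
Step 3: U2 = -28542; r = -20; T(3) = 1*(-28) - 2*(-44) + 3*(-20) = 0; iterating: T(3)=0, T(4)=-76, T(5)=-160, T(6)=-8, T(7)=84, T(8)=-380, T(9)=-572, T(10)=440, T(11)=444, T(12)=-2152, T(13)=-1720, T(14)=3916, T(15)=900, T(16)=-12092, T(17)=-2144; answer -2144

-2144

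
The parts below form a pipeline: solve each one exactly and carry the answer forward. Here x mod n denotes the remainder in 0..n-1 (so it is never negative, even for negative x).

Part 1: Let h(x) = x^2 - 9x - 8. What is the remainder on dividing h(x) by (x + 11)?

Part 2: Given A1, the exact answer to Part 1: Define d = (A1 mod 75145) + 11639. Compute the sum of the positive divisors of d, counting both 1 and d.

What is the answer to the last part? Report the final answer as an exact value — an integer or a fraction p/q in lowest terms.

13552

Part 1: remainder = value at the root: 1*(-11)^2 - 9*(-11)^1 - 8 = (121) + (99) + (-8) = 212; answer 212
Part 2: A1 = 212; d = 11851; 11851 = 7 * 1693; sigma = (1 + 7) * (1 + 1693) = 8 * 1694 = 13552; answer 13552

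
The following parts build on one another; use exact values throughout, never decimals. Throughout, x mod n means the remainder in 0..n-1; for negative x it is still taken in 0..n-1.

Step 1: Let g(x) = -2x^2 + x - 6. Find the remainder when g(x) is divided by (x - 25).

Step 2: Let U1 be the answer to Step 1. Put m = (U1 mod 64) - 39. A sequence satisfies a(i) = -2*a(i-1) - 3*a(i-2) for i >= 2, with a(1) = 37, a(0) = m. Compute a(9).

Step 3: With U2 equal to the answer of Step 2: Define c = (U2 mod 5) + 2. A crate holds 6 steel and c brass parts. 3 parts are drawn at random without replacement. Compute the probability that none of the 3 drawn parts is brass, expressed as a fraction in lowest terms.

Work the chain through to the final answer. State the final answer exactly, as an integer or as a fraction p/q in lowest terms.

Step 1: remainder = value at the root: -2*(25)^2 + 1*(25)^1 - 6 = (-1250) + (25) + (-6) = -1231; answer -1231
Step 2: U1 = -1231; m = 10; a(2) = -2*(37) - 3*(10) = -104; iterating: a(2)=-104, a(3)=97, a(4)=118, a(5)=-527, a(6)=700, a(7)=181, a(8)=-2462, a(9)=4381; answer 4381
Step 3: U2 = 4381; c = 3; total draws C(9,3) = 84; favorable C(6,3) = 20; P = 5/21; answer 5/21

5/21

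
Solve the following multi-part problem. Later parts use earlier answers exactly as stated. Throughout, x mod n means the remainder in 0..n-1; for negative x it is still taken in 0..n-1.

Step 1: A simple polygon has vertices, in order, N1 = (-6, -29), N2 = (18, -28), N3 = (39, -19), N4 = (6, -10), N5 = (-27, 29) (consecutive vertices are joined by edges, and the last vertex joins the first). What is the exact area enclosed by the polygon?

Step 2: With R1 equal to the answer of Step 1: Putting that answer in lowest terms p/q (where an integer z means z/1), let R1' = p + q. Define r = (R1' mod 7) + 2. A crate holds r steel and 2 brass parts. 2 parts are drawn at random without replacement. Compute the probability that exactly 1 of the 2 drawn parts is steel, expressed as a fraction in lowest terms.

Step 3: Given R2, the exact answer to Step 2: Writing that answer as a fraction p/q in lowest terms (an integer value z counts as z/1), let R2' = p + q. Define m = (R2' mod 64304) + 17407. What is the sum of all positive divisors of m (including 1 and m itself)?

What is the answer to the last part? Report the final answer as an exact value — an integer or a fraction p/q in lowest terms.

Step 1: cross terms: (-6*-28 - 18*-29)=690, (18*-19 - 39*-28)=750, (39*-10 - 6*-19)=-276, (6*29 - -27*-10)=-96, (-27*-29 - -6*29)=957; twice the area = |2025| = 2025; area = 2025/2; answer 2025/2
Step 2: R1 = 2025/2; threaded value p + q = 2027; r = 6; total draws C(8,2) = 28; favorable C(6,1)*C(2,1) = 12; P = 3/7; answer 3/7
Step 3: R2 = 3/7; threaded value p + q = 10; m = 17417; 17417 is prime, so its only divisors are 1 and 17417; sigma = 1 + 17417 = 17418; answer 17418

17418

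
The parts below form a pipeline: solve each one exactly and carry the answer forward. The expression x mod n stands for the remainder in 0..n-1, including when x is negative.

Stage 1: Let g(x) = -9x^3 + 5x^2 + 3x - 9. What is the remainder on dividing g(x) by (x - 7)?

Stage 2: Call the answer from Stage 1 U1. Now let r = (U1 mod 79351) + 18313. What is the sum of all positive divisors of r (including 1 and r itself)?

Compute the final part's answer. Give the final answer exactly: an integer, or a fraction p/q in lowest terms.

142254

Stage 1: remainder = value at the root: -9*(7)^3 + 5*(7)^2 + 3*(7)^1 - 9 = (-3087) + (245) + (21) + (-9) = -2830; answer -2830
Stage 2: U1 = -2830; r = 94834; 94834 = 2 * 47417; sigma = (1 + 2) * (1 + 47417) = 3 * 47418 = 142254; answer 142254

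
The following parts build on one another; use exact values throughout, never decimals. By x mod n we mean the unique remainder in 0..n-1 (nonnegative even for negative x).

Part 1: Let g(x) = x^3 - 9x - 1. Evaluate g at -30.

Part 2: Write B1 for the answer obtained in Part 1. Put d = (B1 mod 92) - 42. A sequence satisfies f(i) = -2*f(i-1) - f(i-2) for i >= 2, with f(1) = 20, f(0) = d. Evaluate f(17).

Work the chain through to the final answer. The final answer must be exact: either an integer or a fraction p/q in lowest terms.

Part 1: 1*(-30)^3 - 9*(-30)^1 - 1 = (-27000) + (270) + (-1) = -26731; answer -26731
Part 2: B1 = -26731; d = -1; f(2) = -2*(20) - 1*(-1) = -39; iterating: f(2)=-39, f(3)=58, f(4)=-77, f(5)=96, f(6)=-115, f(7)=134, f(8)=-153, f(9)=172, f(10)=-191, f(11)=210, f(12)=-229, f(13)=248, f(14)=-267, f(15)=286, f(16)=-305, f(17)=324; answer 324

324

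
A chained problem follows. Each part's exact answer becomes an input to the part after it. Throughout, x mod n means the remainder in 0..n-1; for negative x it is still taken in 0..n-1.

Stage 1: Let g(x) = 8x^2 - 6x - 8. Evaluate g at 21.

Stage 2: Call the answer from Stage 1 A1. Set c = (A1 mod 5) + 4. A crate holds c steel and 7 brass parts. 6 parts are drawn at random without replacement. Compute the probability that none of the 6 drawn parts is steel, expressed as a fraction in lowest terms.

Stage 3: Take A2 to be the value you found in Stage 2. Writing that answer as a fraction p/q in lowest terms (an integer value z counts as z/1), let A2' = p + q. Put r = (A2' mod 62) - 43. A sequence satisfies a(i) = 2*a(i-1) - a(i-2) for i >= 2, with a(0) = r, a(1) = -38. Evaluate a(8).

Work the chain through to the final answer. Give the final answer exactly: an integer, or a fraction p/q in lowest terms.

Stage 1: 8*(21)^2 - 6*(21)^1 - 8 = (3528) + (-126) + (-8) = 3394; answer 3394
Stage 2: A1 = 3394; c = 8; total draws C(15,6) = 5005; favorable C(7,6) = 7; P = 1/715; answer 1/715
Stage 3: A2 = 1/715; threaded value p + q = 716; r = -9; a(2) = 2*(-38) - 1*(-9) = -67; iterating: a(2)=-67, a(3)=-96, a(4)=-125, a(5)=-154, a(6)=-183, a(7)=-212, a(8)=-241; answer -241

-241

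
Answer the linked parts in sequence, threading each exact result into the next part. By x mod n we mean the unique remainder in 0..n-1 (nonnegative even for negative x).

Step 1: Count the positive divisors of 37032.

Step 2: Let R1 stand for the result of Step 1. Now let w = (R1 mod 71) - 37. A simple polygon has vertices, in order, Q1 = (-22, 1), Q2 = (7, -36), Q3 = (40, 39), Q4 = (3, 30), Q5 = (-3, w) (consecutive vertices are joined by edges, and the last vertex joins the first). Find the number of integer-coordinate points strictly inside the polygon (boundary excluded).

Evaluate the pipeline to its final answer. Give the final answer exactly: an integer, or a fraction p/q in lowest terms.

Step 1: 37032 = 2^3 * 3 * 1543; number of divisors = (3+1) * (1+1) * (1+1) = 16; answer 16
Step 2: R1 = 16; w = -21; cross terms: (-22*-36 - 7*1)=785, (7*39 - 40*-36)=1713, (40*30 - 3*39)=1083, (3*-21 - -3*30)=27, (-3*1 - -22*-21)=-465; twice the area = |3143| = 3143; area = 3143/2; boundary points = 1 + 3 + 1 + 3 + 1 = 9; strictly interior points = area - boundary/2 + 1 = 1568; answer 1568

1568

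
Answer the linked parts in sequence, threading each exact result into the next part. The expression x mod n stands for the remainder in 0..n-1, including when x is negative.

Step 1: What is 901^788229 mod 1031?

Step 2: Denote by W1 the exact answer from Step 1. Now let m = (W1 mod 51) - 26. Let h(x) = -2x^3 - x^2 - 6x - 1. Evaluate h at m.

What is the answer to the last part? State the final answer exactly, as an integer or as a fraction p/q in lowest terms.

1430

Step 1: squarings mod 1031: 901^1=901, 901^2=404, 901^4=318, 901^8=86, 901^16=179, 901^32=80, 901^64=214, 901^128=432, 901^256=13, 901^512=169, 901^1024=724, 901^2048=428, 901^4096=697, 901^8192=208, 901^16384=993, 901^32768=413, 901^65536=454, 901^131072=947, 901^262144=870, 901^524288=146; 901^788229 = 901^1 * 901^4 * 901^256 * 901^512 * 901^1024 * 901^262144 * 901^524288 = 935 (mod 1031); answer 935
Step 2: W1 = 935; m = -9; -2*(-9)^3 - 1*(-9)^2 - 6*(-9)^1 - 1 = (1458) + (-81) + (54) + (-1) = 1430; answer 1430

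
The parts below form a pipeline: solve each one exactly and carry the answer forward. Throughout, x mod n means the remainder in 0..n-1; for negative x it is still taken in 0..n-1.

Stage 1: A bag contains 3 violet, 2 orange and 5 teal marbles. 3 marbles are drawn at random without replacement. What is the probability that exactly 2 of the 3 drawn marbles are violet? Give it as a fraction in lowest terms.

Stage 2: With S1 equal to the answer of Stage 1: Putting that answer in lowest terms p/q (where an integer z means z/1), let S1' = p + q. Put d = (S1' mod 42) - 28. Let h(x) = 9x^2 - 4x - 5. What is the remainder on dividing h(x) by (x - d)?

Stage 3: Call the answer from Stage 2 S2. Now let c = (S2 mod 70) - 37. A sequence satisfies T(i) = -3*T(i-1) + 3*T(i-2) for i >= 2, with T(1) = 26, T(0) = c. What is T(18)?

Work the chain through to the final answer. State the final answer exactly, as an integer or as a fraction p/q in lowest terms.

Stage 1: total draws C(10,3) = 120; favorable C(3,2)*C(7,1) = 21; P = 7/40; answer 7/40
Stage 2: S1 = 7/40; threaded value p + q = 47; d = -23; remainder = value at the root: 9*(-23)^2 - 4*(-23)^1 - 5 = (4761) + (92) + (-5) = 4848; answer 4848
Stage 3: S2 = 4848; c = -19; T(2) = -3*(26) + 3*(-19) = -135; iterating: T(2)=-135, T(3)=483, T(4)=-1854, T(5)=7011, T(6)=-26595, T(7)=100818, T(8)=-382239, T(9)=1449171, T(10)=-5494230, T(11)=20830203, T(12)=-78973299, T(13)=299410506, T(14)=-1135151415, T(15)=4303685763, T(16)=-16316511534, T(17)=61860591891, T(18)=-234531310275; answer -234531310275

-234531310275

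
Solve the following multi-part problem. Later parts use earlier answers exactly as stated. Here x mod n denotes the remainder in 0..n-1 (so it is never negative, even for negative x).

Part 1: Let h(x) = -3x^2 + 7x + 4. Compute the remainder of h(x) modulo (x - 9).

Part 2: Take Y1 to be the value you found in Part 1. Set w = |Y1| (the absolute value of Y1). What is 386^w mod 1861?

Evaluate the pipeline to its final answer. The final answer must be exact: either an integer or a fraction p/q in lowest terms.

Part 1: remainder = value at the root: -3*(9)^2 + 7*(9)^1 + 4 = (-243) + (63) + (4) = -176; answer -176
Part 2: Y1 = -176; w = 176; squarings mod 1861: 386^1=386, 386^2=116, 386^4=429, 386^8=1663, 386^16=123, 386^32=241, 386^64=390, 386^128=1359; 386^176 = 386^16 * 386^32 * 386^128 = 1631 (mod 1861); answer 1631

1631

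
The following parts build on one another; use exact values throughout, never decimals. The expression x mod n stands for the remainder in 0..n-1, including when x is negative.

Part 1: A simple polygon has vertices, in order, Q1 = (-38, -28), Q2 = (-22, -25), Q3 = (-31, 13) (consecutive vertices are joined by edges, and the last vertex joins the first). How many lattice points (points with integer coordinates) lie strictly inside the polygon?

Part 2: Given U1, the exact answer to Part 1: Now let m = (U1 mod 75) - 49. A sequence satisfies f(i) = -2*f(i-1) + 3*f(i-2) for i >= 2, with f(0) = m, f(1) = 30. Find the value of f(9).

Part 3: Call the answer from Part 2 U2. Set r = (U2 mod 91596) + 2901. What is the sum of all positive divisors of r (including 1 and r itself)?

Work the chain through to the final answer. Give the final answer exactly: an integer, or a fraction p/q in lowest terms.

Part 1: cross terms: (-38*-25 - -22*-28)=334, (-22*13 - -31*-25)=-1061, (-31*-28 - -38*13)=1362; twice the area = |635| = 635; area = 635/2; boundary points = 1 + 1 + 1 = 3; strictly interior points = area - boundary/2 + 1 = 317; answer 317
Part 2: U1 = 317; m = -32; f(2) = -2*(30) + 3*(-32) = -156; iterating: f(2)=-156, f(3)=402, f(4)=-1272, f(5)=3750, f(6)=-11316, f(7)=33882, f(8)=-101712, f(9)=305070; answer 305070
Part 3: U2 = 305070; r = 33183; 33183 = 3^3 * 1229; sigma = (1 + 3 + 9 + 27) * (1 + 1229) = 40 * 1230 = 49200; answer 49200

49200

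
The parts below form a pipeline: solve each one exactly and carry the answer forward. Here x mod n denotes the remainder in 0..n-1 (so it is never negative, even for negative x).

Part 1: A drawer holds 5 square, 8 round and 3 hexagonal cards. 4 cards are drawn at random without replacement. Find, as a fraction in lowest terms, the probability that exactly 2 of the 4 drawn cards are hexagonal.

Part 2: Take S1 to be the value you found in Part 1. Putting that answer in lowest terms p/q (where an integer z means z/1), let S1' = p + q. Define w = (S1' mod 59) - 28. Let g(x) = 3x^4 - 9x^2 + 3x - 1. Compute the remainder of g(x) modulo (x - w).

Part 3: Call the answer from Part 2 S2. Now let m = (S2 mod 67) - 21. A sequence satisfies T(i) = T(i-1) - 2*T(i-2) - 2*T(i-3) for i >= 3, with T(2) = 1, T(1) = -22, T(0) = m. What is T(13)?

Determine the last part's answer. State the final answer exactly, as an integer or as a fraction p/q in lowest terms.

-8929

Part 1: total draws C(16,4) = 1820; favorable C(3,2)*C(13,2) = 234; P = 9/70; answer 9/70
Part 2: S1 = 9/70; threaded value p + q = 79; w = -8; remainder = value at the root: 3*(-8)^4 - 9*(-8)^2 + 3*(-8)^1 - 1 = (12288) + (-576) + (-24) + (-1) = 11687; answer 11687
Part 3: S2 = 11687; m = 8; T(3) = 1*(1) - 2*(-22) - 2*(8) = 29; iterating: T(3)=29, T(4)=71, T(5)=11, T(6)=-189, T(7)=-353, T(8)=3, T(9)=1087, T(10)=1787, T(11)=-393, T(12)=-6141, T(13)=-8929; answer -8929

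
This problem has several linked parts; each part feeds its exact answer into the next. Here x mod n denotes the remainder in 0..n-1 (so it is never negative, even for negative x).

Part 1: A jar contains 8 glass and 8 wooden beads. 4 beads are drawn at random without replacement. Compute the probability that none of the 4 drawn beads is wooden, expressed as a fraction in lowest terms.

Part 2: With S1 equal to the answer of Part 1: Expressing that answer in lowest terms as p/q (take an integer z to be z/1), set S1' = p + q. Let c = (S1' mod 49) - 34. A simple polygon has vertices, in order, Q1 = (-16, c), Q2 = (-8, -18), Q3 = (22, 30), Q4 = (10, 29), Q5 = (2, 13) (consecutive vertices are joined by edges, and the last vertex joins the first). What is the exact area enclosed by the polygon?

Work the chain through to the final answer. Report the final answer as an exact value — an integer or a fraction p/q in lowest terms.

496

Part 1: total draws C(16,4) = 1820; favorable C(8,4) = 70; P = 1/26; answer 1/26
Part 2: S1 = 1/26; threaded value p + q = 27; c = -7; cross terms: (-16*-18 - -8*-7)=232, (-8*30 - 22*-18)=156, (22*29 - 10*30)=338, (10*13 - 2*29)=72, (2*-7 - -16*13)=194; twice the area = |992| = 992; area = 496; answer 496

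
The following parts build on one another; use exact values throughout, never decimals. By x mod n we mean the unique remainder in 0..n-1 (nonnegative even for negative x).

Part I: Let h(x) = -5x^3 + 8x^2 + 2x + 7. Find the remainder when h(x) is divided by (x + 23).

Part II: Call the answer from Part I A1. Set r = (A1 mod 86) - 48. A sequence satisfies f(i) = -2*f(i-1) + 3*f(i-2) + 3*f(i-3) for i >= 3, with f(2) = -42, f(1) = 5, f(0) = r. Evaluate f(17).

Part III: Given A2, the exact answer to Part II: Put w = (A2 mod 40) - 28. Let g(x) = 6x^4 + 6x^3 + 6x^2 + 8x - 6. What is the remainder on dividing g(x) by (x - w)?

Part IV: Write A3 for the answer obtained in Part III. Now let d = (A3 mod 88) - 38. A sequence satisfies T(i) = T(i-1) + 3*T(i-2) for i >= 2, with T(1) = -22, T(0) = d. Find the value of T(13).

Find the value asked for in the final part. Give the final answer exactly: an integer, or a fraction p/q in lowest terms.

Part I: remainder = value at the root: -5*(-23)^3 + 8*(-23)^2 + 2*(-23)^1 + 7 = (60835) + (4232) + (-46) + (7) = 65028; answer 65028
Part II: A1 = 65028; r = -36; f(3) = -2*(-42) + 3*(5) + 3*(-36) = -9; iterating: f(3)=-9, f(4)=-93, f(5)=33, f(6)=-372, f(7)=564, f(8)=-2145, f(9)=4866, f(10)=-14475, f(11)=37113, f(12)=-103053, f(13)=274020, f(14)=-745860, f(15)=2004621, f(16)=-5424762, f(17)=14625807; answer 14625807
Part III: A2 = 14625807; w = -21; remainder = value at the root: 6*(-21)^4 + 6*(-21)^3 + 6*(-21)^2 + 8*(-21)^1 - 6 = (1166886) + (-55566) + (2646) + (-168) + (-6) = 1113792; answer 1113792
Part IV: A3 = 1113792; d = 26; T(2) = 1*(-22) + 3*(26) = 56; iterating: T(2)=56, T(3)=-10, T(4)=158, T(5)=128, T(6)=602, T(7)=986, T(8)=2792, T(9)=5750, T(10)=14126, T(11)=31376, T(12)=73754, T(13)=167882; answer 167882

167882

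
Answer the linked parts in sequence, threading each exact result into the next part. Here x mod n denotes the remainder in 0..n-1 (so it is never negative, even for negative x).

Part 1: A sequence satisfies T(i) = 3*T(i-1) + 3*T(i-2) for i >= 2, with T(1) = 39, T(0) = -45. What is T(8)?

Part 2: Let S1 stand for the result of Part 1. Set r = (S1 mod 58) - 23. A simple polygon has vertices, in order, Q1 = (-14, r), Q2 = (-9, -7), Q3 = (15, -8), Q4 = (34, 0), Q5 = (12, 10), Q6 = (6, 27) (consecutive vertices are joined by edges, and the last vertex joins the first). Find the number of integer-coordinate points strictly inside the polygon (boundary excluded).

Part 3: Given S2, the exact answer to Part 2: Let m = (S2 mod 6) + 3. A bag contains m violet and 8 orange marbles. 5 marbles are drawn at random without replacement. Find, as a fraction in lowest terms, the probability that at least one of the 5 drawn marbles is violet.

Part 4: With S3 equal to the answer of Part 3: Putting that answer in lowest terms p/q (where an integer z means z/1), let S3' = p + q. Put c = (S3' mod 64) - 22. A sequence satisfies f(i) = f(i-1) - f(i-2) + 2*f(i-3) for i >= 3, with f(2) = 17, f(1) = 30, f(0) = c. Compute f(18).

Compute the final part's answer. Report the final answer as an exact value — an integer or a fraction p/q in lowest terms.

1669

Part 1: T(2) = 3*(39) + 3*(-45) = -18; iterating: T(2)=-18, T(3)=63, T(4)=135, T(5)=594, T(6)=2187, T(7)=8343, T(8)=31590; answer 31590
Part 2: S1 = 31590; r = 15; cross terms: (-14*-7 - -9*15)=233, (-9*-8 - 15*-7)=177, (15*0 - 34*-8)=272, (34*10 - 12*0)=340, (12*27 - 6*10)=264, (6*15 - -14*27)=468; twice the area = |1754| = 1754; area = 877; boundary points = 1 + 1 + 1 + 2 + 1 + 4 = 10; strictly interior points = area - boundary/2 + 1 = 873; answer 873
Part 3: S2 = 873; m = 6; total draws C(14,5) = 2002; complement C(8,5) = 56; favorable 2002 - 56 = 1946; P = 139/143; answer 139/143
Part 4: S3 = 139/143; threaded value p + q = 282; c = 4; f(3) = 1*(17) - 1*(30) + 2*(4) = -5; iterating: f(3)=-5, f(4)=38, f(5)=77, f(6)=29, f(7)=28, f(8)=153, f(9)=183, f(10)=86, f(11)=209, f(12)=489, f(13)=452, f(14)=381, f(15)=907, f(16)=1430, f(17)=1285, f(18)=1669; answer 1669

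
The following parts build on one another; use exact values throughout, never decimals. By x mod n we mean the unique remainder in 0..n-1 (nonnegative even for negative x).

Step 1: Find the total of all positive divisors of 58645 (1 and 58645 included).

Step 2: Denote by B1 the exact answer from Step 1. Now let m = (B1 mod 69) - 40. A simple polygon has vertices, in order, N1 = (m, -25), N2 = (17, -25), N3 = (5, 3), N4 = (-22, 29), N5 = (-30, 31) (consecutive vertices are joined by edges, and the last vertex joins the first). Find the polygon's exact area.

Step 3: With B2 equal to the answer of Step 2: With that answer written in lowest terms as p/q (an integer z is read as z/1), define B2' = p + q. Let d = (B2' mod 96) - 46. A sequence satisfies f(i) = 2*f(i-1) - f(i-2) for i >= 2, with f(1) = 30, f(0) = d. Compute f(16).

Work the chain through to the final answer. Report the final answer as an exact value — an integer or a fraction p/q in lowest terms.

1110

Step 1: 58645 = 5 * 37 * 317; sigma = (1 + 5) * (1 + 37) * (1 + 317) = 6 * 38 * 318 = 72504; answer 72504
Step 2: B1 = 72504; m = 14; cross terms: (14*-25 - 17*-25)=75, (17*3 - 5*-25)=176, (5*29 - -22*3)=211, (-22*31 - -30*29)=188, (-30*-25 - 14*31)=316; twice the area = |966| = 966; area = 483; answer 483
Step 3: B2 = 483; threaded value p + q = 484; d = -42; f(2) = 2*(30) - 1*(-42) = 102; iterating: f(2)=102, f(3)=174, f(4)=246, f(5)=318, f(6)=390, f(7)=462, f(8)=534, f(9)=606, f(10)=678, f(11)=750, f(12)=822, f(13)=894, f(14)=966, f(15)=1038, f(16)=1110; answer 1110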